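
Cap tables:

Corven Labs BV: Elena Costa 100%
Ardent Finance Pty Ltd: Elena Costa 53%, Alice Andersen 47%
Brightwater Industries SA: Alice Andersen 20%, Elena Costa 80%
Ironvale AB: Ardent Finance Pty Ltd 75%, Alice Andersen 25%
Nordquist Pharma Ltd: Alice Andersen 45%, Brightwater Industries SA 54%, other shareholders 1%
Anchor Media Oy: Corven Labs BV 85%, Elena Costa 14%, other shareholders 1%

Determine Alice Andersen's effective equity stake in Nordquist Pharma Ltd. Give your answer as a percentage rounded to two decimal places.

Alice reaches Nordquist along 2 paths.
Direct stake: 45% = 45%.
Via Brightwater: 20% × 54% = 10.8%.
Total: 45% + 10.8% = 55.8%.
Rounded: 55.80%.

55.80%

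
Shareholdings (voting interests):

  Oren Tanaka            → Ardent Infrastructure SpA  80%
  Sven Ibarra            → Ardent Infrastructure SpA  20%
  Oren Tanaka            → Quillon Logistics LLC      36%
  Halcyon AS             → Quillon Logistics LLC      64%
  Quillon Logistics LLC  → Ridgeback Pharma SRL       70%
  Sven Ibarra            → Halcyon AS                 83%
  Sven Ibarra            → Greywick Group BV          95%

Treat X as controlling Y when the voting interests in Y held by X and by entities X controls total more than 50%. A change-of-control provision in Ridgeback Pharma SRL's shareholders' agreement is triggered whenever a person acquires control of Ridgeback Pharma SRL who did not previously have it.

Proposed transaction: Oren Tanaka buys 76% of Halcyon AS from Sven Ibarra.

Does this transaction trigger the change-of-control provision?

The purchase adds only to Oren's holdings (Sven's stake shrinks), so Oren is the only person who could newly come to control Ridgeback.
Oren holds 80% of Ardent, so Oren controls Ardent.
Neither Oren nor any entity Oren controls holds any voting interest in Ridgeback.
So before the transaction, Oren does not control Ridgeback.
After the purchase, Oren holds 76% of Halcyon directly, and Sven's stake falls to 7%.
Oren holds 76% of Halcyon, so Oren controls Halcyon.
Oren and Halcyon together hold 36% + 64% = 100% of Quillon, so Oren controls Quillon.
Quillon holds 70% of Ridgeback, so Oren controls Ridgeback.
Oren did not control Ridgeback before and does after, so the clause is triggered.

Yes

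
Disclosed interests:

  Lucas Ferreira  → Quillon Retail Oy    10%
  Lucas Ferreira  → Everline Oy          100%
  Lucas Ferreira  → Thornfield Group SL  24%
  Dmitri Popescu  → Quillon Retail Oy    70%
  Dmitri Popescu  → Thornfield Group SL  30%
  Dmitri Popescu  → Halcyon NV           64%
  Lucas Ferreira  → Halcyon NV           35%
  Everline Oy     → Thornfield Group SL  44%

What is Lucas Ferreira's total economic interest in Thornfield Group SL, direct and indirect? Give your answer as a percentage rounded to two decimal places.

68.00%

Lucas reaches Thornfield along 2 paths.
Via Everline: 100% × 44% = 44%.
Direct stake: 24% = 24%.
Total: 44% + 24% = 68%.
Rounded: 68.00%.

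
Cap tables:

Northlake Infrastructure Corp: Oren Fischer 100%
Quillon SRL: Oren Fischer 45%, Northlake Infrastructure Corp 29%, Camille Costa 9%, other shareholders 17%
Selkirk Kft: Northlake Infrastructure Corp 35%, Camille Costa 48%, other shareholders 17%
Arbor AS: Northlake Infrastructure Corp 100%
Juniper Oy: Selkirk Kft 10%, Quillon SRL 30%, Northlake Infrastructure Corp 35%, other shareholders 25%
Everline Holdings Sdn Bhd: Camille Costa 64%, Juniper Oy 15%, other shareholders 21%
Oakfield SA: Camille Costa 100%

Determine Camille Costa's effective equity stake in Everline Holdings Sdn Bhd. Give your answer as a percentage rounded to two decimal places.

Camille reaches Everline along 3 paths.
Direct stake: 64% = 64%.
Via Selkirk → Juniper: 48% × 10% × 15% = 0.72%.
Via Quillon → Juniper: 9% × 30% × 15% = 0.405%.
Total: 64% + 0.72% + 0.405% = 65.125%.
Rounded: 65.13%.

65.13%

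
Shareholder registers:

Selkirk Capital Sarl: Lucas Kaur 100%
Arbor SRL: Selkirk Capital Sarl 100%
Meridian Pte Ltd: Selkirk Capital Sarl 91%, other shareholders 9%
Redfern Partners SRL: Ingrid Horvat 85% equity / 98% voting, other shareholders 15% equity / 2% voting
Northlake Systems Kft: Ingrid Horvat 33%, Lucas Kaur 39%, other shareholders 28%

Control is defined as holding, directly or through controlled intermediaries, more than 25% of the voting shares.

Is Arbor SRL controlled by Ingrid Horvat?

Ingrid holds 98% of Redfern, so Ingrid controls Redfern.
Ingrid holds 33% of Northlake, so Ingrid controls Northlake.
Neither Ingrid nor any entity Ingrid controls holds any voting interest in Arbor.
So Ingrid does not control Arbor.

No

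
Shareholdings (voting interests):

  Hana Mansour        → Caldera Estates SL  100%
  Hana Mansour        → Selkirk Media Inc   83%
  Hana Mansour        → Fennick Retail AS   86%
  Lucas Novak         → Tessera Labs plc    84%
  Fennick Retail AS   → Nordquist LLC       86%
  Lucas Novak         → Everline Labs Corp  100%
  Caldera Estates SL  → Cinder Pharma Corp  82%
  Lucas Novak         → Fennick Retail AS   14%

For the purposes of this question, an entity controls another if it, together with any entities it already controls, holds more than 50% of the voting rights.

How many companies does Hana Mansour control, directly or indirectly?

Hana holds 86% of Fennick, so Hana controls Fennick.
Hana holds 100% of Caldera, so Hana controls Caldera.
Fennick holds 86% of Nordquist, so Hana controls Nordquist.
Caldera holds 82% of Cinder, so Hana controls Cinder.
Hana holds 83% of Selkirk, so Hana controls Selkirk.
No other company's threshold is met.
Hana controls 5 companies.

5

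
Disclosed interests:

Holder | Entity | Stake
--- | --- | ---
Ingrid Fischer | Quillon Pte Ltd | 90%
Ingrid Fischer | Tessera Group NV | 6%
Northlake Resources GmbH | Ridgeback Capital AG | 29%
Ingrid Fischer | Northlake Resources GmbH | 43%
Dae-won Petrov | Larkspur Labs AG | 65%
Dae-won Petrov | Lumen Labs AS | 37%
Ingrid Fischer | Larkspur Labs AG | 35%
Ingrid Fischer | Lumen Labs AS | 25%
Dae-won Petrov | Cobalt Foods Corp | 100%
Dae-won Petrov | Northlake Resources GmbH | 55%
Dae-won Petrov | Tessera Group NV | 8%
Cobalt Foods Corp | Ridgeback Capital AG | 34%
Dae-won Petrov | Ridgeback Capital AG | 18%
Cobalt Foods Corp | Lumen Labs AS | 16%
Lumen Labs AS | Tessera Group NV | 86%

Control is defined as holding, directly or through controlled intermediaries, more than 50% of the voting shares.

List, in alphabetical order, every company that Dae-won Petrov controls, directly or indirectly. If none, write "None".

Cobalt Foods Corp, Larkspur Labs AG, Lumen Labs AS, Northlake Resources GmbH, Ridgeback Capital AG, Tessera Group NV

Dae-won holds 100% of Cobalt, so Dae-won controls Cobalt.
Dae-won holds 55% of Northlake, so Dae-won controls Northlake.
Dae-won and Cobalt together hold 37% + 16% = 53% of Lumen, so Dae-won controls Lumen.
Cobalt and Dae-won and Northlake together hold 34% + 18% + 29% = 81% of Ridgeback, so Dae-won controls Ridgeback.
Dae-won holds 65% of Larkspur, so Dae-won controls Larkspur.
Dae-won and Lumen together hold 8% + 86% = 94% of Tessera, so Dae-won controls Tessera.
No other company's threshold is met.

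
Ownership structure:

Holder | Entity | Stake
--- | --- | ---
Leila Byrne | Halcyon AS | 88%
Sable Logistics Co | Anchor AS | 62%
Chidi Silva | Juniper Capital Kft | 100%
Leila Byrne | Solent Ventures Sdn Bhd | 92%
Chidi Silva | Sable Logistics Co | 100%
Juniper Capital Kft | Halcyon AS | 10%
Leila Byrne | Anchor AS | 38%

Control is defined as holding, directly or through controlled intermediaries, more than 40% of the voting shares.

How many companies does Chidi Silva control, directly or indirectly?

3

Chidi holds 100% of Juniper, so Chidi controls Juniper.
Chidi holds 100% of Sable, so Chidi controls Sable.
Sable holds 62% of Anchor, so Chidi controls Anchor.
No other company's threshold is met.
Chidi controls 3 companies.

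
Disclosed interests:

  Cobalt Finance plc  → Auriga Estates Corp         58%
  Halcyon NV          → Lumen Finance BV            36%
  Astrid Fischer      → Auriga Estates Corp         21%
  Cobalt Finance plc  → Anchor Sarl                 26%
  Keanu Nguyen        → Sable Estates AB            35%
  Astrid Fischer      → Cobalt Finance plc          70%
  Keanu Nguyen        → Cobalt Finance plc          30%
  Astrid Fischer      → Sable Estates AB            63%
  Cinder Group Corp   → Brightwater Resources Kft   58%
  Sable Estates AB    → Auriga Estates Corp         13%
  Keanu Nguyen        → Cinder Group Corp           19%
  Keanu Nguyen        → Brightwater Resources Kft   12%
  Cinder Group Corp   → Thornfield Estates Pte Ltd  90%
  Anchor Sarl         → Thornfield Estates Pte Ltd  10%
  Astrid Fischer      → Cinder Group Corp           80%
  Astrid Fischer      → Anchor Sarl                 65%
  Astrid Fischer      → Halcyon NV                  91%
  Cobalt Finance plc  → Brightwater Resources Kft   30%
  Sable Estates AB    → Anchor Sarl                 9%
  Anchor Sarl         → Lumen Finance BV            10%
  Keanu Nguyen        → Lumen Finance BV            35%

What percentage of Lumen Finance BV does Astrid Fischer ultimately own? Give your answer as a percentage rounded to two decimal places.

Astrid reaches Lumen along 4 paths.
Via Halcyon: 91% × 36% = 32.76%.
Via Cobalt → Anchor: 70% × 26% × 10% = 1.82%.
Via Anchor: 65% × 10% = 6.5%.
Via Sable → Anchor: 63% × 9% × 10% = 0.567%.
Total: 32.76% + 1.82% + 6.5% + 0.567% = 41.647%.
Rounded: 41.65%.

41.65%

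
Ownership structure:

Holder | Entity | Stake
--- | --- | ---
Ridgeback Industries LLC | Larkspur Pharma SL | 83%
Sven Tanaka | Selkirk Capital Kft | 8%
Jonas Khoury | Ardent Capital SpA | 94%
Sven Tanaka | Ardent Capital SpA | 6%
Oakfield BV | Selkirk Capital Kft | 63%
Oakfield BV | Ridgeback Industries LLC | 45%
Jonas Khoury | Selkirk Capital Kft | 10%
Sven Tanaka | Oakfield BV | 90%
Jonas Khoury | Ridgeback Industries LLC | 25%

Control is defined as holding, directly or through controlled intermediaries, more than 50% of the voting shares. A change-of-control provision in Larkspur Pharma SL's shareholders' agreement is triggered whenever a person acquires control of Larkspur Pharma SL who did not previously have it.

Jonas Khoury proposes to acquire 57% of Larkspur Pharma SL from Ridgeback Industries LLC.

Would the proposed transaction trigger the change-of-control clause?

The purchase adds only to Jonas's holdings (Ridgeback's stake shrinks), so Jonas is the only person who could newly come to control Larkspur.
Jonas holds 94% of Ardent, so Jonas controls Ardent.
Neither Jonas nor any entity Jonas controls holds any voting interest in Larkspur.
So before the transaction, Jonas does not control Larkspur.
After the purchase, Jonas holds 57% of Larkspur directly, and Ridgeback's stake falls to 26%.
Jonas holds 57% of Larkspur, so Jonas controls Larkspur.
Jonas did not control Larkspur before and does after, so the clause is triggered.

Yes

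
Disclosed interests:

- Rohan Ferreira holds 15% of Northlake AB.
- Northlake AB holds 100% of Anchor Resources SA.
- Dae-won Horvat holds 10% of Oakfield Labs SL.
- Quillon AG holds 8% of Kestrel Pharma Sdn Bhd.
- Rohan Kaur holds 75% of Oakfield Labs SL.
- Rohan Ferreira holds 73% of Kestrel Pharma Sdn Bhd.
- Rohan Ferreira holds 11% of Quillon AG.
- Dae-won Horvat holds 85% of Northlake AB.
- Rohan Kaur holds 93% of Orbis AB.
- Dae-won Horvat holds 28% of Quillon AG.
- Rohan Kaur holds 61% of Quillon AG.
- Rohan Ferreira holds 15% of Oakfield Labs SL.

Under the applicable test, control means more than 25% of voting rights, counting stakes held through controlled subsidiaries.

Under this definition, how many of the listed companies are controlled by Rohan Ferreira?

Rohan Ferreira holds 73% of Kestrel, so Rohan Ferreira controls Kestrel.
No other company's threshold is met.
Rohan Ferreira controls 1 company.

1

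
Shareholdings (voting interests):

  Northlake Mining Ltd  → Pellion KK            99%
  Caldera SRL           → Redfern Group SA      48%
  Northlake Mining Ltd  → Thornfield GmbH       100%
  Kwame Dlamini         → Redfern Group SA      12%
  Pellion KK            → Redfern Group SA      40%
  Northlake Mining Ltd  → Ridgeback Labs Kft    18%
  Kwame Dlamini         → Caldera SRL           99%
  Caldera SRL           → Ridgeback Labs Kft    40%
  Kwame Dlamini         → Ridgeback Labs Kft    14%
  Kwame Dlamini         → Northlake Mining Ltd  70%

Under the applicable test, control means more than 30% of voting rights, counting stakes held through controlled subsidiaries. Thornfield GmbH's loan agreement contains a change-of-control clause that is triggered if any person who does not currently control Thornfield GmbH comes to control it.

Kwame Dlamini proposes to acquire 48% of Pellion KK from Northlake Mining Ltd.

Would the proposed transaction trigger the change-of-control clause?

No

The purchase adds only to Kwame's holdings (Northlake's stake shrinks), so Kwame is the only person who could newly come to control Thornfield.
Kwame holds 70% of Northlake, so Kwame controls Northlake.
Northlake holds 100% of Thornfield, so Kwame controls Thornfield.
So Kwame already controls Thornfield before the transaction.
After the purchase, Kwame holds 48% of Pellion directly, and Northlake's stake falls to 51%.
Kwame controlled Thornfield already, so this is not a new person acquiring control; every other person's position is unchanged or reduced.
No new person acquires control, so the clause is not triggered.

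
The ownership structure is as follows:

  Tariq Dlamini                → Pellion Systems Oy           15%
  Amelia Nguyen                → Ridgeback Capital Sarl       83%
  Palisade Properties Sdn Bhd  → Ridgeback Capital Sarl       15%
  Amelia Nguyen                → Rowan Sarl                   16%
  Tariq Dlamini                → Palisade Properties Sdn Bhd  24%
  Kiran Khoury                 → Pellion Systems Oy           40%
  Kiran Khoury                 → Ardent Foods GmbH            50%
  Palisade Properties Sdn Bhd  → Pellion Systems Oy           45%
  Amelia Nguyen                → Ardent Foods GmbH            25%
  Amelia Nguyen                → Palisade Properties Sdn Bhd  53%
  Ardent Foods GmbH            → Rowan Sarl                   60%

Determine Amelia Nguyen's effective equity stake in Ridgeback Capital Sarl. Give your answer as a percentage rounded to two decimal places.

90.95%

Amelia reaches Ridgeback along 2 paths.
Via Palisade: 53% × 15% = 7.95%.
Direct stake: 83% = 83%.
Total: 7.95% + 83% = 90.95%.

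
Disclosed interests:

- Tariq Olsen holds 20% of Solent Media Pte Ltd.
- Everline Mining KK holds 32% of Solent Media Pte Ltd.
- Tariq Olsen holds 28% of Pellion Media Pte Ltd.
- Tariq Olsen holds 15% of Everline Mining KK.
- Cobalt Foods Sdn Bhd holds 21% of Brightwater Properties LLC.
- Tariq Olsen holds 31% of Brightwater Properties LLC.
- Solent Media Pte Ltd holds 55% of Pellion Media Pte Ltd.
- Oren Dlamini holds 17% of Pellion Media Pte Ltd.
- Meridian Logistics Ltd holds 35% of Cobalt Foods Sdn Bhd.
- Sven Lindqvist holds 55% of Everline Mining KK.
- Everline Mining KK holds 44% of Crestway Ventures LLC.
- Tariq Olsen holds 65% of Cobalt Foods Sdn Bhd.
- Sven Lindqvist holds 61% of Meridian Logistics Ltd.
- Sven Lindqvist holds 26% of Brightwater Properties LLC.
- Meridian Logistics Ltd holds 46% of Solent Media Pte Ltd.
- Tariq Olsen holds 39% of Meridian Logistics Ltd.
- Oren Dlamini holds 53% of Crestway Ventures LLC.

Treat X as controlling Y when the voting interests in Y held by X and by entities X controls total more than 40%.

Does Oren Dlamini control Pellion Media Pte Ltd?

Oren holds 53% of Crestway, so Oren controls Crestway.
In Pellion, Oren's side holds only 17%, not > 40%.
So Oren does not control Pellion.

No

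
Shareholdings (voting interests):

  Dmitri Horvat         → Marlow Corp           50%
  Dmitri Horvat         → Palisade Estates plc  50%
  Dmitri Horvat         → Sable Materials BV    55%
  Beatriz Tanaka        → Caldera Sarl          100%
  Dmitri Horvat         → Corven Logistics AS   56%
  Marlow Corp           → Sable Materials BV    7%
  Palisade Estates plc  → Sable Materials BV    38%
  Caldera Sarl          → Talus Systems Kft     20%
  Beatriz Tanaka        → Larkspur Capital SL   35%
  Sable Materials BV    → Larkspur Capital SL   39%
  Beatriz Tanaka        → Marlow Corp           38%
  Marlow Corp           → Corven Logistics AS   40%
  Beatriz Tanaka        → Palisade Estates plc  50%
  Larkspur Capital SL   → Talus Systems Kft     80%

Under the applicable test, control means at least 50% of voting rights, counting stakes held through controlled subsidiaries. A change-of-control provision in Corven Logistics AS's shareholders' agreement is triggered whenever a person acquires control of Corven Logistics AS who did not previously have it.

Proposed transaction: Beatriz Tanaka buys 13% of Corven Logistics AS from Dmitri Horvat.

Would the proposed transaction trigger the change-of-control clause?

No

The purchase adds only to Beatriz's holdings (Dmitri's stake shrinks), so Beatriz is the only person who could newly come to control Corven.
Beatriz holds 50% of Palisade, so Beatriz controls Palisade.
Beatriz holds 100% of Caldera, so Beatriz controls Caldera.
Neither Beatriz nor any entity Beatriz controls holds any voting interest in Corven.
So before the transaction, Beatriz does not control Corven.
After the purchase, Beatriz holds 13% of Corven directly, and Dmitri's stake falls to 43%.
After the transaction, Beatriz's side holds 13% of Corven, not ≥ 50%, so Beatriz still does not control Corven.
No new person acquires control, so the clause is not triggered.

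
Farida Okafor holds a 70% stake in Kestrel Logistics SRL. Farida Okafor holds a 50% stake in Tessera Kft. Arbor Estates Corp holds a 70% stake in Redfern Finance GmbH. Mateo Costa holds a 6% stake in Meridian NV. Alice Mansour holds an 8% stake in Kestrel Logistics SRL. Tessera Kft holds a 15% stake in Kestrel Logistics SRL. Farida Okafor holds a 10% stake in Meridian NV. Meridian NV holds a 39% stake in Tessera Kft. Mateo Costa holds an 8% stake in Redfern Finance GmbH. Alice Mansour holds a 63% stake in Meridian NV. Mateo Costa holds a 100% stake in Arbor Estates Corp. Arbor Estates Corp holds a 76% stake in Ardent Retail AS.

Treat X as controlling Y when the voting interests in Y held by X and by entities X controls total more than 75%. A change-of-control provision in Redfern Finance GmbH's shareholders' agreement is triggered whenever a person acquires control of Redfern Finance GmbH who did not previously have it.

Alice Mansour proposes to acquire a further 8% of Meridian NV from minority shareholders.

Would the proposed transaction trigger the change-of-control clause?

The purchase changes only Alice's holdings, so Alice is the only person who could newly come to control Redfern.
Alice's largest direct stake is 63% in Meridian, which does not meet the threshold, so Alice controls no company.
Neither Alice nor any entity Alice controls holds any voting interest in Redfern.
So before the transaction, Alice does not control Redfern.
After the purchase, Alice's direct stake in Meridian rises to 63% + 8% = 71%.
Alice's side now holds 71% of Meridian, not > 75%, so Alice still does not control Meridian.
After the transaction, neither Alice nor any entity Alice controls holds a voting interest in Redfern, so Alice still does not control it.
No new person acquires control, so the clause is not triggered.

No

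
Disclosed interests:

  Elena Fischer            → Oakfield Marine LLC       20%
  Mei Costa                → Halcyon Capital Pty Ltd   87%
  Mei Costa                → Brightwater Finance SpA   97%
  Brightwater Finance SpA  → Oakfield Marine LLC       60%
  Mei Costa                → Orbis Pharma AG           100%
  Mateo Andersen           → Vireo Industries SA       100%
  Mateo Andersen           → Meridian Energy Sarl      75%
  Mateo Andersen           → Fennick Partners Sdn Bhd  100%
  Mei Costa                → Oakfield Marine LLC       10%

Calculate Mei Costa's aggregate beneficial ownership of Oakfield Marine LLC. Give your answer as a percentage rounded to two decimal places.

Mei reaches Oakfield along 2 paths.
Direct stake: 10% = 10%.
Via Brightwater: 97% × 60% = 58.2%.
Total: 10% + 58.2% = 68.2%.
Rounded: 68.20%.

68.20%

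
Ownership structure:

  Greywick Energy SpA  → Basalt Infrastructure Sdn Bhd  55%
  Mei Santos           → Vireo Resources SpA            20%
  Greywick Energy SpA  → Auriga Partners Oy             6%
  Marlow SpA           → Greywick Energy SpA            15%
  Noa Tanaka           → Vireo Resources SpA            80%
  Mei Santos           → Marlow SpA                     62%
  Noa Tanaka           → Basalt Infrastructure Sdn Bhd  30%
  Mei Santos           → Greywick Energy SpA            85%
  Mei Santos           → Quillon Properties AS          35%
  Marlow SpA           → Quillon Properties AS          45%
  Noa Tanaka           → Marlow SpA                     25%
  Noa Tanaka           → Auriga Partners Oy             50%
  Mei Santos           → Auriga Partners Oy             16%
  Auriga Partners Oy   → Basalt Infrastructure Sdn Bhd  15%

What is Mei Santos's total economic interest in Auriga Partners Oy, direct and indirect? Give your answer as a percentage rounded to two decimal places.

21.66%

Mei reaches Auriga along 3 paths.
Via Marlow → Greywick: 62% × 15% × 6% = 0.558%.
Via Greywick: 85% × 6% = 5.1%.
Direct stake: 16% = 16%.
Total: 0.558% + 5.1% + 16% = 21.658%.
Rounded: 21.66%.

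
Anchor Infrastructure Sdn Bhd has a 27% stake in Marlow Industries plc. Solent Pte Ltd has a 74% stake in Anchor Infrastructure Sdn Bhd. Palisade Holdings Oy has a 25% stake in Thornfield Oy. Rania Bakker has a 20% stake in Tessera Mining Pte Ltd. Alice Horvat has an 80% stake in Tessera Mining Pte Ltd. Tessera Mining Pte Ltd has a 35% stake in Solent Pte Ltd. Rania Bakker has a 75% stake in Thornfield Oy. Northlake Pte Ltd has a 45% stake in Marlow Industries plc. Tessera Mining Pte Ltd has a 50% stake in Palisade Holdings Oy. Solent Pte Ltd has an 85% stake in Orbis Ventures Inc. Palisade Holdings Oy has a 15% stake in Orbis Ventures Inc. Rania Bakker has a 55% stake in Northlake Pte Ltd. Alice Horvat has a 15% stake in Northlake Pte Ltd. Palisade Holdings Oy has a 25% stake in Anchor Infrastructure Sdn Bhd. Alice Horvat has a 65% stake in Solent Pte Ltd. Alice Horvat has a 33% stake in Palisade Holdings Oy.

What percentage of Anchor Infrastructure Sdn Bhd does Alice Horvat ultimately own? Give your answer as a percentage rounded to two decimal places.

87.07%

Alice reaches Anchor along 4 paths.
Via Solent: 65% × 74% = 48.1%.
Via Tessera → Solent: 80% × 35% × 74% = 20.72%.
Via Tessera → Palisade: 80% × 50% × 25% = 10%.
Via Palisade: 33% × 25% = 8.25%.
Total: 48.1% + 20.72% + 10% + 8.25% = 87.07%.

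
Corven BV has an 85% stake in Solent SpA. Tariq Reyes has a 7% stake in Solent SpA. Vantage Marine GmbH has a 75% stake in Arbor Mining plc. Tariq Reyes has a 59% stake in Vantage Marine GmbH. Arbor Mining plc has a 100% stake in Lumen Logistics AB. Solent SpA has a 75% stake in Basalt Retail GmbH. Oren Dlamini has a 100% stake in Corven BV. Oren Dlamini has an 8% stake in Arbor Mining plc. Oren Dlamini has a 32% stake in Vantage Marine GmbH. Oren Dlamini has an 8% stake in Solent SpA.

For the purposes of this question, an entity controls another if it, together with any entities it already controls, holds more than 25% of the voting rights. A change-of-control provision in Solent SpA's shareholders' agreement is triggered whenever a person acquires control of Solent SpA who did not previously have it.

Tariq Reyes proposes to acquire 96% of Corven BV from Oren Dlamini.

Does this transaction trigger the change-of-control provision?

The purchase adds only to Tariq's holdings (Oren's stake shrinks), so Tariq is the only person who could newly come to control Solent.
Tariq holds 59% of Vantage, so Tariq controls Vantage.
Vantage holds 75% of Arbor, so Tariq controls Arbor.
Arbor holds 100% of Lumen, so Tariq controls Lumen.
In Solent, Tariq's side holds only 7%, not > 25%.
So before the transaction, Tariq does not control Solent.
After the purchase, Tariq holds 96% of Corven directly, and Oren's stake falls to 4%.
Tariq holds 96% of Corven, so Tariq controls Corven.
Tariq and Corven together hold 7% + 85% = 92% of Solent, so Tariq controls Solent.
Tariq did not control Solent before and does after, so the clause is triggered.

Yes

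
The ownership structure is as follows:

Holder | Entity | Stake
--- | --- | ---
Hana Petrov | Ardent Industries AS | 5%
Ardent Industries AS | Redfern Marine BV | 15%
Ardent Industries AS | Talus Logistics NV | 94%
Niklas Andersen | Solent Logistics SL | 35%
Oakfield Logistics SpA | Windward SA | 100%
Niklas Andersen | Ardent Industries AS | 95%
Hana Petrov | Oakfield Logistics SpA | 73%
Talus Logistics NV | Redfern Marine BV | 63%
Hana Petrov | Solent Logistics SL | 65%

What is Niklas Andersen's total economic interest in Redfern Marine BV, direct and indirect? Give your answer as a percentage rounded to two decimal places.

Niklas reaches Redfern along 2 paths.
Via Ardent → Talus: 95% × 94% × 63% = 56.259%.
Via Ardent: 95% × 15% = 14.25%.
Total: 56.259% + 14.25% = 70.509%.
Rounded: 70.51%.

70.51%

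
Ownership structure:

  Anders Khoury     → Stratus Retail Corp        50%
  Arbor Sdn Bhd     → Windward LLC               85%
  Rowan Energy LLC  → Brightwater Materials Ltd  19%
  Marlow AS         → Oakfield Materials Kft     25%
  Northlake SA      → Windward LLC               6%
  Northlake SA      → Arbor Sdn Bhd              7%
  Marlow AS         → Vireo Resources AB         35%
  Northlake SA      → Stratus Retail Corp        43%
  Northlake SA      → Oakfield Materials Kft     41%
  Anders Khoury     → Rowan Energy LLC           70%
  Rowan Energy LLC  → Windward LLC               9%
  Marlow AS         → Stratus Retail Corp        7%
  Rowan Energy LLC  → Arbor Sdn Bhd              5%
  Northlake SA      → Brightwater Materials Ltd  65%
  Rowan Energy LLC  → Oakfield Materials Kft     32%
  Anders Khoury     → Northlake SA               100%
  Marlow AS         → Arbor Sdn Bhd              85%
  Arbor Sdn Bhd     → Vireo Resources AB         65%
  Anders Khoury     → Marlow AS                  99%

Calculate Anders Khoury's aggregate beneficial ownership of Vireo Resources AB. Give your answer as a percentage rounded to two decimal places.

96.17%

Anders reaches Vireo along 4 paths.
Via Northlake → Arbor: 100% × 7% × 65% = 4.55%.
Via Rowan → Arbor: 70% × 5% × 65% = 2.275%.
Via Marlow → Arbor: 99% × 85% × 65% = 54.6975%.
Via Marlow: 99% × 35% = 34.65%.
Total: 4.55% + 2.275% + 54.6975% + 34.65% = 96.1725%.
Rounded: 96.17%.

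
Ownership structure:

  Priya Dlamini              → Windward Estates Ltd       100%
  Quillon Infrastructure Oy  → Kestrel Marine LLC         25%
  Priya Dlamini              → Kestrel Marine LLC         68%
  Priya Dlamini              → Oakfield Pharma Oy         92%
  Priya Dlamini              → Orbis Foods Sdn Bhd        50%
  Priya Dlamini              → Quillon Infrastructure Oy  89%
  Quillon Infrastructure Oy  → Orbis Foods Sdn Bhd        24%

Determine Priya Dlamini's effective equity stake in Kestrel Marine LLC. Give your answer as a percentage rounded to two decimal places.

Priya reaches Kestrel along 2 paths.
Direct stake: 68% = 68%.
Via Quillon: 89% × 25% = 22.25%.
Total: 68% + 22.25% = 90.25%.

90.25%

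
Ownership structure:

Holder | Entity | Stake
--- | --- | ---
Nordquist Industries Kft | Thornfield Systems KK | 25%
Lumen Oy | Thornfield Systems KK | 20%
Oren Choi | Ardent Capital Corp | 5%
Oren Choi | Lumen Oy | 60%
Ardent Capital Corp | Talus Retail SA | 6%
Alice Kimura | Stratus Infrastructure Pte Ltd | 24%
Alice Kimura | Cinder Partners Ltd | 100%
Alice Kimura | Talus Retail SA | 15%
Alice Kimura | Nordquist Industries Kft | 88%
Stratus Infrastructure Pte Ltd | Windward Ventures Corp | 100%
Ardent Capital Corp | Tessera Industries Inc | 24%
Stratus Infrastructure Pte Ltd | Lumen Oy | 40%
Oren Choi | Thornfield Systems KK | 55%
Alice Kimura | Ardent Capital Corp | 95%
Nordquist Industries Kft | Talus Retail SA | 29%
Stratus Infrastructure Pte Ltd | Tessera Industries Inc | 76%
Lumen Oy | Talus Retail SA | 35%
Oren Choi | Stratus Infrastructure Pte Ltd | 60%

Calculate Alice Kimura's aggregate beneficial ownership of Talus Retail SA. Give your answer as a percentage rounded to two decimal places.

Alice reaches Talus along 4 paths.
Direct stake: 15% = 15%.
Via Stratus → Lumen: 24% × 40% × 35% = 3.36%.
Via Nordquist: 88% × 29% = 25.52%.
Via Ardent: 95% × 6% = 5.7%.
Total: 15% + 3.36% + 25.52% + 5.7% = 49.58%.

49.58%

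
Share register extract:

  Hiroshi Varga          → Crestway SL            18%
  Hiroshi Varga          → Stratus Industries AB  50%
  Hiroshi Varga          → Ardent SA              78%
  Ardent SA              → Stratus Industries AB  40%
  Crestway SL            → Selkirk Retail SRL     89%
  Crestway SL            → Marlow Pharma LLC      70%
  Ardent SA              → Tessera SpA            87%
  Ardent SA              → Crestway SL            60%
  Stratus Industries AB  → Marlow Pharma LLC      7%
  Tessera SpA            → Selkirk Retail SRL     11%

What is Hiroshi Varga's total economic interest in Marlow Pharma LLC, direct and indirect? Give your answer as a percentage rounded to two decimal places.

51.04%

Hiroshi reaches Marlow along 4 paths.
Via Crestway: 18% × 70% = 12.6%.
Via Ardent → Crestway: 78% × 60% × 70% = 32.76%.
Via Stratus: 50% × 7% = 3.5%.
Via Ardent → Stratus: 78% × 40% × 7% = 2.184%.
Total: 12.6% + 32.76% + 3.5% + 2.184% = 51.044%.
Rounded: 51.04%.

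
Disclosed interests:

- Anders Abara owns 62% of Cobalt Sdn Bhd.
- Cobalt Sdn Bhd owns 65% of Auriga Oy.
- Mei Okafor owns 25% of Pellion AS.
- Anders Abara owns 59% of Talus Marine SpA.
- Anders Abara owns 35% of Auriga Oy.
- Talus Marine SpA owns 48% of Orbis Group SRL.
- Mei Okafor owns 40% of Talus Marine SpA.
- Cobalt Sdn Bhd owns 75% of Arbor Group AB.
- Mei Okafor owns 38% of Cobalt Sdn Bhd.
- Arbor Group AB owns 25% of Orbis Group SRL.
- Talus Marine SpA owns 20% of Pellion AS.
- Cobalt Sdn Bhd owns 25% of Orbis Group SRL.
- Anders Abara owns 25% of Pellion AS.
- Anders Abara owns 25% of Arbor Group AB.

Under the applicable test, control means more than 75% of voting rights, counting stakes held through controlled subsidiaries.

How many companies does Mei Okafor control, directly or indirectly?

0

Mei's largest direct stake is 40% in Talus, which does not meet the threshold.
Mei controls 0 companies.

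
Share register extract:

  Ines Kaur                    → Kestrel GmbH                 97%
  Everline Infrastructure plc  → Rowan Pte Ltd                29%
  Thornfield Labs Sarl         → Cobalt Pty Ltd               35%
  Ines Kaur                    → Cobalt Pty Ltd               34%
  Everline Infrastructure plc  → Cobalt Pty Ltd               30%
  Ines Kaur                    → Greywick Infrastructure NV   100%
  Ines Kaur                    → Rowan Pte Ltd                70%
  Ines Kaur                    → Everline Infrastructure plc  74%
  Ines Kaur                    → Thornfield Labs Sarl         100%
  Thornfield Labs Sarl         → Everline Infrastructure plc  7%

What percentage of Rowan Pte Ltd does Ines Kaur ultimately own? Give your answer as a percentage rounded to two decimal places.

Ines reaches Rowan along 3 paths.
Via Everline: 74% × 29% = 21.46%.
Via Thornfield → Everline: 100% × 7% × 29% = 2.03%.
Direct stake: 70% = 70%.
Total: 21.46% + 2.03% + 70% = 93.49%.

93.49%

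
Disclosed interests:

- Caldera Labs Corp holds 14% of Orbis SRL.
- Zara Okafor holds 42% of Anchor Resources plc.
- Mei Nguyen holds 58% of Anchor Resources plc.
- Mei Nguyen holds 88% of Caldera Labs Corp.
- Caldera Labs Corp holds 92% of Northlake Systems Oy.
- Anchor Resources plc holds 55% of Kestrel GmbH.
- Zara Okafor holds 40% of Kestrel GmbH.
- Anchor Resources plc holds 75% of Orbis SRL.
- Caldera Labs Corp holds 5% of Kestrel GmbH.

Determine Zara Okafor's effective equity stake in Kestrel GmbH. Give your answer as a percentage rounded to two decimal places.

Zara reaches Kestrel along 2 paths.
Direct stake: 40% = 40%.
Via Anchor: 42% × 55% = 23.1%.
Total: 40% + 23.1% = 63.1%.
Rounded: 63.10%.

63.10%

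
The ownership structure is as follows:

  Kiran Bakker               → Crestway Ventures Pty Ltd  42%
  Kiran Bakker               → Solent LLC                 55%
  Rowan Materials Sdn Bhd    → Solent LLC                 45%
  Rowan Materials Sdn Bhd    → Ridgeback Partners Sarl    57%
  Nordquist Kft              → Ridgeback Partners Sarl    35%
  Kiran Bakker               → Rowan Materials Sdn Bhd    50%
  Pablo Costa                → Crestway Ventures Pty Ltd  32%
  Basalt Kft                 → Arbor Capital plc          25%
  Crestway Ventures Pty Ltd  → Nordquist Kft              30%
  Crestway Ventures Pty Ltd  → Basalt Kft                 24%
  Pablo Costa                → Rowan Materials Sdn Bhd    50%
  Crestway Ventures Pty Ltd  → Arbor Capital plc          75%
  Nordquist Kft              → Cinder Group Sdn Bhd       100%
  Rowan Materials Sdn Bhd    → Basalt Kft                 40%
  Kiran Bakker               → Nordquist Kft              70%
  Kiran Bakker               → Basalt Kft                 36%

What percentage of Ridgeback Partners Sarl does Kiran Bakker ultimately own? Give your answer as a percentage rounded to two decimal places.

57.41%

Kiran reaches Ridgeback along 3 paths.
Via Rowan: 50% × 57% = 28.5%.
Via Nordquist: 70% × 35% = 24.5%.
Via Crestway → Nordquist: 42% × 30% × 35% = 4.41%.
Total: 28.5% + 24.5% + 4.41% = 57.41%.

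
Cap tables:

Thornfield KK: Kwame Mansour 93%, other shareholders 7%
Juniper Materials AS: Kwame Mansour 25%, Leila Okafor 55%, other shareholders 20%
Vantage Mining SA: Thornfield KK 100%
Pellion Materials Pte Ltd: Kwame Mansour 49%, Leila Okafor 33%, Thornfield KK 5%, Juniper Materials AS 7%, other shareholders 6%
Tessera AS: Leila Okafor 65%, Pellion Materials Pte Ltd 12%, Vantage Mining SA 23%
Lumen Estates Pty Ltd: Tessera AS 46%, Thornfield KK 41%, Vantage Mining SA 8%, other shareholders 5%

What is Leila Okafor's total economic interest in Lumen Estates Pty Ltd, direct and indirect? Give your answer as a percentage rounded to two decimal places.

Leila reaches Lumen along 3 paths.
Via Tessera: 65% × 46% = 29.9%.
Via Pellion → Tessera: 33% × 12% × 46% = 1.8216%.
Via Juniper → Pellion → Tessera: 55% × 7% × 12% × 46% = 0.21252%.
Total: 29.9% + 1.8216% + 0.21252% = 31.93412%.
Rounded: 31.93%.

31.93%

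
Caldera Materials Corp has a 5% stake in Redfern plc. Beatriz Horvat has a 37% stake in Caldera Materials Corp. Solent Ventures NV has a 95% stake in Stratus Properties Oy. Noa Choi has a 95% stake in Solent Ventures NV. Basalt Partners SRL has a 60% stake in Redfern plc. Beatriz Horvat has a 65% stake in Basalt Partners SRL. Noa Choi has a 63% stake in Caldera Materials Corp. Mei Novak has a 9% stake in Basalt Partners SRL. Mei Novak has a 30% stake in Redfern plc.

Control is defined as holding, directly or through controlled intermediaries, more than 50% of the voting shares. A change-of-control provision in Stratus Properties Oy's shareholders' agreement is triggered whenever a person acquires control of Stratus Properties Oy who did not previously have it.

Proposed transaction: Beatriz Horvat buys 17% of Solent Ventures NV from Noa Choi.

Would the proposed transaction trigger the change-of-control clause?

The purchase adds only to Beatriz's holdings (Noa's stake shrinks), so Beatriz is the only person who could newly come to control Stratus.
Beatriz holds 65% of Basalt, so Beatriz controls Basalt.
Basalt holds 60% of Redfern, so Beatriz controls Redfern.
Neither Beatriz nor any entity Beatriz controls holds any voting interest in Stratus.
So before the transaction, Beatriz does not control Stratus.
After the purchase, Beatriz holds 17% of Solent directly, and Noa's stake falls to 78%.
Beatriz's side now holds 17% of Solent, not > 50%, so Beatriz still does not control Solent.
After the transaction, neither Beatriz nor any entity Beatriz controls holds a voting interest in Stratus, so Beatriz still does not control it.
No new person acquires control, so the clause is not triggered.

No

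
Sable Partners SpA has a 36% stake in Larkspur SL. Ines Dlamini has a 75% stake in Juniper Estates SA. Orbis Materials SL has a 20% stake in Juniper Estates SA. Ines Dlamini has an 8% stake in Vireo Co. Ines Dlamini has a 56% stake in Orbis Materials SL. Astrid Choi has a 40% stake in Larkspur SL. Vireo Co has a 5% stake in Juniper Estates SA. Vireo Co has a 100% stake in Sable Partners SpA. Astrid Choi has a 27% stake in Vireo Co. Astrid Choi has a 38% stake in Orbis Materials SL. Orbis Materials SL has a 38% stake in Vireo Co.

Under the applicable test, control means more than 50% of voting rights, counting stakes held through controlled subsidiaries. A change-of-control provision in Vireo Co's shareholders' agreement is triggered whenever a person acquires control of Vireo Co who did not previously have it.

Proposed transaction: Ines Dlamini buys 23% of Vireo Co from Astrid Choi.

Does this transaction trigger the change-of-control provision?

The purchase adds only to Ines's holdings (Astrid's stake shrinks), so Ines is the only person who could newly come to control Vireo.
Ines holds 56% of Orbis, so Ines controls Orbis.
Orbis and Ines together hold 20% + 75% = 95% of Juniper, so Ines controls Juniper.
In Vireo, Ines's side holds only 38% + 8% = 46%, not > 50%.
So before the transaction, Ines does not control Vireo.
After the purchase, Ines's direct stake in Vireo rises to 8% + 23% = 31%, and Astrid's stake falls to 4%.
Orbis and Ines together hold 38% + 31% = 69% of Vireo, so Ines controls Vireo.
Ines did not control Vireo before and does after, so the clause is triggered.

Yes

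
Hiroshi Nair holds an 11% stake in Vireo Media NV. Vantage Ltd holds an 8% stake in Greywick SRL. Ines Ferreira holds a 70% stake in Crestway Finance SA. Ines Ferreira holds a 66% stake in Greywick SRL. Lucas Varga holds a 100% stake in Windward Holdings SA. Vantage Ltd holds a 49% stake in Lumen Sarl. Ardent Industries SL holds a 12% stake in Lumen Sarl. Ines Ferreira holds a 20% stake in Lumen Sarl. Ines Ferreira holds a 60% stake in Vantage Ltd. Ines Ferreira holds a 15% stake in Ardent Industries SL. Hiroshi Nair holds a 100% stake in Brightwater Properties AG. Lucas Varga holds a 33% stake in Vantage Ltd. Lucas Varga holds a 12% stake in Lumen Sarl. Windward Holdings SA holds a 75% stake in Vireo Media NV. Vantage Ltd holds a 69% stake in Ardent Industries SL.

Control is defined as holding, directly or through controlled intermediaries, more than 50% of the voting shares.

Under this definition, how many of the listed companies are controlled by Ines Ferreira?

Ines holds 60% of Vantage, so Ines controls Vantage.
Ines and Vantage together hold 15% + 69% = 84% of Ardent, so Ines controls Ardent.
Ines and Vantage together hold 66% + 8% = 74% of Greywick, so Ines controls Greywick.
Vantage and Ardent and Ines together hold 49% + 12% + 20% = 81% of Lumen, so Ines controls Lumen.
Ines holds 70% of Crestway, so Ines controls Crestway.
No other company's threshold is met.
Ines controls 5 companies.

5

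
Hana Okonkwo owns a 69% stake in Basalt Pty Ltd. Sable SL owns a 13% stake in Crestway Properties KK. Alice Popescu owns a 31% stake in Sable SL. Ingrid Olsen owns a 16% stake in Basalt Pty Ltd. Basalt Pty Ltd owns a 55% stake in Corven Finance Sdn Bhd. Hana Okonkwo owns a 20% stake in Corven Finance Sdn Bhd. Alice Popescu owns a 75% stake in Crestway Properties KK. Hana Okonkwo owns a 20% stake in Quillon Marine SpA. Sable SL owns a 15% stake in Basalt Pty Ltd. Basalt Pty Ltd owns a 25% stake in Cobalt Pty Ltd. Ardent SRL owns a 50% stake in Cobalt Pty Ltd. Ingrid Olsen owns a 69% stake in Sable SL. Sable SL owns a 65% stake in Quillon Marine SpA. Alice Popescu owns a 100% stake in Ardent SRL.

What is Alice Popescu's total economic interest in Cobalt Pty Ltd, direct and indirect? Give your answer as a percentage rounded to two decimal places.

51.16%

Alice reaches Cobalt along 2 paths.
Via Sable → Basalt: 31% × 15% × 25% = 1.1625%.
Via Ardent: 100% × 50% = 50%.
Total: 1.1625% + 50% = 51.1625%.
Rounded: 51.16%.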